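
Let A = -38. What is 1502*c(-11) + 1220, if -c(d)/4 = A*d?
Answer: -2510124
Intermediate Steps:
c(d) = 152*d (c(d) = -(-152)*d = 152*d)
1502*c(-11) + 1220 = 1502*(152*(-11)) + 1220 = 1502*(-1672) + 1220 = -2511344 + 1220 = -2510124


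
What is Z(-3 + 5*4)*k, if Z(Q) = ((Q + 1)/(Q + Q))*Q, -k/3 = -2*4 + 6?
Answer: 54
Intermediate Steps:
k = 6 (k = -3*(-2*4 + 6) = -3*(-8 + 6) = -3*(-2) = 6)
Z(Q) = ½ + Q/2 (Z(Q) = ((1 + Q)/((2*Q)))*Q = ((1 + Q)*(1/(2*Q)))*Q = ((1 + Q)/(2*Q))*Q = ½ + Q/2)
Z(-3 + 5*4)*k = (½ + (-3 + 5*4)/2)*6 = (½ + (-3 + 20)/2)*6 = (½ + (½)*17)*6 = (½ + 17/2)*6 = 9*6 = 54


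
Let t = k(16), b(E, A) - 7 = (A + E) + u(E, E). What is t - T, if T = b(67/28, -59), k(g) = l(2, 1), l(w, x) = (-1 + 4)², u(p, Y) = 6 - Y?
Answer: 55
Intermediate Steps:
l(w, x) = 9 (l(w, x) = 3² = 9)
k(g) = 9
b(E, A) = 13 + A (b(E, A) = 7 + ((A + E) + (6 - E)) = 7 + (6 + A) = 13 + A)
t = 9
T = -46 (T = 13 - 59 = -46)
t - T = 9 - 1*(-46) = 9 + 46 = 55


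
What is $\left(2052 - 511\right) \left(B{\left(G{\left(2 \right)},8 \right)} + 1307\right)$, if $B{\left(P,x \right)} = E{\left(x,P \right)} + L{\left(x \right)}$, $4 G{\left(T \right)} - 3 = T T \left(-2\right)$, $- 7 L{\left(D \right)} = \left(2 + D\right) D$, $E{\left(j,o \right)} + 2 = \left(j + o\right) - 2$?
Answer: $\frac{56019973}{28} \approx 2.0007 \cdot 10^{6}$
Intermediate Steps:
$E{\left(j,o \right)} = -4 + j + o$ ($E{\left(j,o \right)} = -2 - \left(2 - j - o\right) = -2 + \left(-2 + j + o\right) = -4 + j + o$)
$L{\left(D \right)} = - \frac{D \left(2 + D\right)}{7}$ ($L{\left(D \right)} = - \frac{\left(2 + D\right) D}{7} = - \frac{D \left(2 + D\right)}{7}$)
$G{\left(T \right)} = \frac{3}{4} - \frac{T^{2}}{2}$ ($G{\left(T \right)} = \frac{3}{4} + \frac{T T \left(-2\right)}{4} = \frac{3}{4} + \frac{T^{2} \left(-2\right)}{4} = \frac{3}{4} + \frac{\left(-2\right) T^{2}}{4} = \frac{3}{4} - \frac{T^{2}}{2}$)
$B{\left(P,x \right)} = -4 + P + x - \frac{x \left(2 + x\right)}{7}$ ($B{\left(P,x \right)} = \left(-4 + x + P\right) - \frac{x \left(2 + x\right)}{7} = \left(-4 + P + x\right) - \frac{x \left(2 + x\right)}{7} = -4 + P + x - \frac{x \left(2 + x\right)}{7}$)
$\left(2052 - 511\right) \left(B{\left(G{\left(2 \right)},8 \right)} + 1307\right) = \left(2052 - 511\right) \left(\left(-4 + \left(\frac{3}{4} - \frac{2^{2}}{2}\right) + 8 - \frac{8 \left(2 + 8\right)}{7}\right) + 1307\right) = 1541 \left(\left(-4 + \left(\frac{3}{4} - 2\right) + 8 - \frac{8}{7} \cdot 10\right) + 1307\right) = 1541 \left(\left(-4 + \left(\frac{3}{4} - 2\right) + 8 - \frac{80}{7}\right) + 1307\right) = 1541 \left(\left(-4 - \frac{5}{4} + 8 - \frac{80}{7}\right) + 1307\right) = 1541 \left(- \frac{243}{28} + 1307\right) = 1541 \cdot \frac{36353}{28} = \frac{56019973}{28}$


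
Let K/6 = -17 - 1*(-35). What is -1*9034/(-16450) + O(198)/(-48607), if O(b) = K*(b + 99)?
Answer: -44267281/399792575 ≈ -0.11073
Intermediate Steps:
K = 108 (K = 6*(-17 - 1*(-35)) = 6*(-17 + 35) = 6*18 = 108)
O(b) = 10692 + 108*b (O(b) = 108*(b + 99) = 108*(99 + b) = 10692 + 108*b)
-1*9034/(-16450) + O(198)/(-48607) = -1*9034/(-16450) + (10692 + 108*198)/(-48607) = -9034*(-1/16450) + (10692 + 21384)*(-1/48607) = 4517/8225 + 32076*(-1/48607) = 4517/8225 - 32076/48607 = -44267281/399792575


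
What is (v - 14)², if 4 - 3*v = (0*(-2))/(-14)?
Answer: 1444/9 ≈ 160.44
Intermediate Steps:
v = 4/3 (v = 4/3 - 0*(-2)/(3*(-14)) = 4/3 - 0*(-1)/14 = 4/3 - ⅓*0 = 4/3 + 0 = 4/3 ≈ 1.3333)
(v - 14)² = (4/3 - 14)² = (-38/3)² = 1444/9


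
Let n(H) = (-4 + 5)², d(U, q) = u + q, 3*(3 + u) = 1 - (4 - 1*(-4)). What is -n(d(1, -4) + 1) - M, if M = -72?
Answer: 71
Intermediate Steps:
u = -16/3 (u = -3 + (1 - (4 - 1*(-4)))/3 = -3 + (1 - (4 + 4))/3 = -3 + (1 - 1*8)/3 = -3 + (1 - 8)/3 = -3 + (⅓)*(-7) = -3 - 7/3 = -16/3 ≈ -5.3333)
d(U, q) = -16/3 + q
n(H) = 1 (n(H) = 1² = 1)
-n(d(1, -4) + 1) - M = -1*1 - 1*(-72) = -1 + 72 = 71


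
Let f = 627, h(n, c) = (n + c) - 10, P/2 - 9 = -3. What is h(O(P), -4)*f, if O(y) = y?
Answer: -1254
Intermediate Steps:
P = 12 (P = 18 + 2*(-3) = 18 - 6 = 12)
h(n, c) = -10 + c + n (h(n, c) = (c + n) - 10 = -10 + c + n)
h(O(P), -4)*f = (-10 - 4 + 12)*627 = -2*627 = -1254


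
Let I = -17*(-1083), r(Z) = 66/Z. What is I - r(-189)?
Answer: 1159915/63 ≈ 18411.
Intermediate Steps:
I = 18411
I - r(-189) = 18411 - 66/(-189) = 18411 - 66*(-1)/189 = 18411 - 1*(-22/63) = 18411 + 22/63 = 1159915/63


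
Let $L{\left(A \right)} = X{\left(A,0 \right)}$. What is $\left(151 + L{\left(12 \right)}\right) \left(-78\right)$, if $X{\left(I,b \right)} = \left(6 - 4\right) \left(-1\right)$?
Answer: $-11622$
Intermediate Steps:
$X{\left(I,b \right)} = -2$ ($X{\left(I,b \right)} = 2 \left(-1\right) = -2$)
$L{\left(A \right)} = -2$
$\left(151 + L{\left(12 \right)}\right) \left(-78\right) = \left(151 - 2\right) \left(-78\right) = 149 \left(-78\right) = -11622$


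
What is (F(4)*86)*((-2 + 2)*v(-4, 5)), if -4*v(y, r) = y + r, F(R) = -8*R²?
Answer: 0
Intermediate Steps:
v(y, r) = -r/4 - y/4 (v(y, r) = -(y + r)/4 = -(r + y)/4 = -r/4 - y/4)
(F(4)*86)*((-2 + 2)*v(-4, 5)) = (-8*4²*86)*((-2 + 2)*(-¼*5 - ¼*(-4))) = (-8*16*86)*(0*(-5/4 + 1)) = (-128*86)*(0*(-¼)) = -11008*0 = 0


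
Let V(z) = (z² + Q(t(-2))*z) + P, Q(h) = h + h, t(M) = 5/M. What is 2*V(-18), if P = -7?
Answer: 814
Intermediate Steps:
Q(h) = 2*h
V(z) = -7 + z² - 5*z (V(z) = (z² + (2*(5/(-2)))*z) - 7 = (z² + (2*(5*(-½)))*z) - 7 = (z² + (2*(-5/2))*z) - 7 = (z² - 5*z) - 7 = -7 + z² - 5*z)
2*V(-18) = 2*(-7 + (-18)² - 5*(-18)) = 2*(-7 + 324 + 90) = 2*407 = 814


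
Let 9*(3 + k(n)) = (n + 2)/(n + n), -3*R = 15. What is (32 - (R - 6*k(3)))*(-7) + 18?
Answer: -1070/9 ≈ -118.89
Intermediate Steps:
R = -5 (R = -⅓*15 = -5)
k(n) = -3 + (2 + n)/(18*n) (k(n) = -3 + ((n + 2)/(n + n))/9 = -3 + ((2 + n)/((2*n)))/9 = -3 + ((2 + n)*(1/(2*n)))/9 = -3 + ((2 + n)/(2*n))/9 = -3 + (2 + n)/(18*n))
(32 - (R - 6*k(3)))*(-7) + 18 = (32 - (-5 - 6*(1/18)*(2 - 53*3)/3))*(-7) + 18 = (32 - (-5 - 6*(1/18)*(⅓)*(2 - 159)))*(-7) + 18 = (32 - (-5 - 6*(1/18)*(⅓)*(-157)))*(-7) + 18 = (32 - (-5 - 6*(-157)/54))*(-7) + 18 = (32 - (-5 - 1*(-157/9)))*(-7) + 18 = (32 - (-5 + 157/9))*(-7) + 18 = (32 - 1*112/9)*(-7) + 18 = (32 - 112/9)*(-7) + 18 = (176/9)*(-7) + 18 = -1232/9 + 18 = -1070/9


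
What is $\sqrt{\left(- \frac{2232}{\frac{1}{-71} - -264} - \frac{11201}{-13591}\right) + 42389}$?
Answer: $\frac{2 \sqrt{687536923818849100081}}{254736113} \approx 205.87$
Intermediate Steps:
$\sqrt{\left(- \frac{2232}{\frac{1}{-71} - -264} - \frac{11201}{-13591}\right) + 42389} = \sqrt{\left(- \frac{2232}{- \frac{1}{71} + 264} - - \frac{11201}{13591}\right) + 42389} = \sqrt{\left(- \frac{2232}{\frac{18743}{71}} + \frac{11201}{13591}\right) + 42389} = \sqrt{\left(\left(-2232\right) \frac{71}{18743} + \frac{11201}{13591}\right) + 42389} = \sqrt{\left(- \frac{158472}{18743} + \frac{11201}{13591}\right) + 42389} = \sqrt{- \frac{1943852609}{254736113} + 42389} = \sqrt{\frac{10796065241348}{254736113}} = \frac{2 \sqrt{687536923818849100081}}{254736113}$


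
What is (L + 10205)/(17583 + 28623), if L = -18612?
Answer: -8407/46206 ≈ -0.18195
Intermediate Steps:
(L + 10205)/(17583 + 28623) = (-18612 + 10205)/(17583 + 28623) = -8407/46206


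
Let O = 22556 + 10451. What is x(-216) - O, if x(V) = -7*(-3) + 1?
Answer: -32985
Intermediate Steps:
x(V) = 22 (x(V) = 21 + 1 = 22)
O = 33007
x(-216) - O = 22 - 1*33007 = 22 - 33007 = -32985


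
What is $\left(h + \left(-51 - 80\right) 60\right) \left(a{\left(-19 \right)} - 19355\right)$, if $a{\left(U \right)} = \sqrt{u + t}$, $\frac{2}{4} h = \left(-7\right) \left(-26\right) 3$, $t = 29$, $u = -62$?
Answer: $130994640 - 6768 i \sqrt{33} \approx 1.3099 \cdot 10^{8} - 38879.0 i$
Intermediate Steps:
$h = 1092$ ($h = 2 \left(-7\right) \left(-26\right) 3 = 2 \cdot 182 \cdot 3 = 2 \cdot 546 = 1092$)
$a{\left(U \right)} = i \sqrt{33}$ ($a{\left(U \right)} = \sqrt{-62 + 29} = \sqrt{-33} = i \sqrt{33}$)
$\left(h + \left(-51 - 80\right) 60\right) \left(a{\left(-19 \right)} - 19355\right) = \left(1092 + \left(-51 - 80\right) 60\right) \left(i \sqrt{33} - 19355\right) = \left(1092 - 7860\right) \left(-19355 + i \sqrt{33}\right) = - 6768 \left(-19355 + i \sqrt{33}\right) = 130994640 - 6768 i \sqrt{33}$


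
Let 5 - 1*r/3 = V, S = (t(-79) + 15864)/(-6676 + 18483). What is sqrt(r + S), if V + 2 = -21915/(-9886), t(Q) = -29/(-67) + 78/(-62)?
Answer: sqrt(922370847091359752091982)/242435752154 ≈ 3.9615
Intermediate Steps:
t(Q) = -1714/2077 (t(Q) = -29*(-1/67) + 78*(-1/62) = 29/67 - 39/31 = -1714/2077)
V = 2143/9886 (V = -2 - 21915/(-9886) = -2 - 21915*(-1/9886) = -2 + 21915/9886 = 2143/9886 ≈ 0.21677)
S = 32947814/24523139 (S = (-1714/2077 + 15864)/(-6676 + 18483) = (32947814/2077)/11807 = (32947814/2077)*(1/11807) = 32947814/24523139 ≈ 1.3435)
r = 141861/9886 (r = 15 - 3*2143/9886 = 15 - 6429/9886 = 141861/9886 ≈ 14.350)
sqrt(r + S) = sqrt(141861/9886 + 32947814/24523139) = sqrt(3804599110883/242435752154) = sqrt(922370847091359752091982)/242435752154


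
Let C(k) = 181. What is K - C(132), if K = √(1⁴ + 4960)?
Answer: -181 + 11*√41 ≈ -110.57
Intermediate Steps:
K = 11*√41 (K = √(1 + 4960) = √4961 = 11*√41 ≈ 70.434)
K - C(132) = 11*√41 - 1*181 = 11*√41 - 181 = -181 + 11*√41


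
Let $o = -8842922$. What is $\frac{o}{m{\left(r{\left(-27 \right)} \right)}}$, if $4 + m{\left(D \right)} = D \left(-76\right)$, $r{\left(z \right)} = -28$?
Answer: $- \frac{4421461}{1062} \approx -4163.3$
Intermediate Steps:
$m{\left(D \right)} = -4 - 76 D$ ($m{\left(D \right)} = -4 + D \left(-76\right) = -4 - 76 D$)
$\frac{o}{m{\left(r{\left(-27 \right)} \right)}} = - \frac{8842922}{-4 - -2128} = - \frac{8842922}{-4 + 2128} = - \frac{8842922}{2124} = \left(-8842922\right) \frac{1}{2124} = - \frac{4421461}{1062}$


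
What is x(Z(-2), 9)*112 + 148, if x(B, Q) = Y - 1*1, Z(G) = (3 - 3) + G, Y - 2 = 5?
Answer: 820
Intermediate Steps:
Y = 7 (Y = 2 + 5 = 7)
Z(G) = G (Z(G) = 0 + G = G)
x(B, Q) = 6 (x(B, Q) = 7 - 1*1 = 7 - 1 = 6)
x(Z(-2), 9)*112 + 148 = 6*112 + 148 = 672 + 148 = 820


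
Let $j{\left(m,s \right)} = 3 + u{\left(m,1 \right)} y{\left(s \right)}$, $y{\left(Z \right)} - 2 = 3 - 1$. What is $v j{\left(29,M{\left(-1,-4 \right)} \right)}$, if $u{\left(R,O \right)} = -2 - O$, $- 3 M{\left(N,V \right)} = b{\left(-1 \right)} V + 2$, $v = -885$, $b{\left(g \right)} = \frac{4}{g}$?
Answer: $7965$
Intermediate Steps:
$y{\left(Z \right)} = 4$ ($y{\left(Z \right)} = 2 + \left(3 - 1\right) = 2 + 2 = 4$)
$M{\left(N,V \right)} = - \frac{2}{3} + \frac{4 V}{3}$ ($M{\left(N,V \right)} = - \frac{\frac{4}{-1} V + 2}{3} = - \frac{4 \left(-1\right) V + 2}{3} = - \frac{- 4 V + 2}{3} = - \frac{2 - 4 V}{3} = - \frac{2}{3} + \frac{4 V}{3}$)
$j{\left(m,s \right)} = -9$ ($j{\left(m,s \right)} = 3 + \left(-2 - 1\right) 4 = 3 - 12 = -9$)
$v j{\left(29,M{\left(-1,-4 \right)} \right)} = \left(-885\right) \left(-9\right) = 7965$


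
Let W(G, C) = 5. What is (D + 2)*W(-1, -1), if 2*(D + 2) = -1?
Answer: -5/2 ≈ -2.5000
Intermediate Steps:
D = -5/2 (D = -2 + (½)*(-1) = -2 - ½ = -5/2 ≈ -2.5000)
(D + 2)*W(-1, -1) = (-5/2 + 2)*5 = -½*5 = -5/2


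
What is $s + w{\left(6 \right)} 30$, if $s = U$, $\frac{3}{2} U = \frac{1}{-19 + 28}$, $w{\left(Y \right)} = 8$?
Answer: $\frac{6482}{27} \approx 240.07$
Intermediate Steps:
$U = \frac{2}{27}$ ($U = \frac{2}{3 \left(-19 + 28\right)} = \frac{2}{3 \cdot 9} = \frac{2}{3} \cdot \frac{1}{9} = \frac{2}{27} \approx 0.074074$)
$s = \frac{2}{27} \approx 0.074074$
$s + w{\left(6 \right)} 30 = \frac{2}{27} + 8 \cdot 30 = \frac{2}{27} + 240 = \frac{6482}{27}$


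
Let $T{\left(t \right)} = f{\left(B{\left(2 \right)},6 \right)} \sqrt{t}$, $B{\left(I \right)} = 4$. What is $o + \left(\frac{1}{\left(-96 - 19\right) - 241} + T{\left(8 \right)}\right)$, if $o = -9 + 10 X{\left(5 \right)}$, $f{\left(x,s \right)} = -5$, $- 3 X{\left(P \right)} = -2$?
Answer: $- \frac{2495}{1068} - 10 \sqrt{2} \approx -16.478$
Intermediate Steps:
$X{\left(P \right)} = \frac{2}{3}$ ($X{\left(P \right)} = \left(- \frac{1}{3}\right) \left(-2\right) = \frac{2}{3}$)
$o = - \frac{7}{3}$ ($o = -9 + 10 \cdot \frac{2}{3} = -9 + \frac{20}{3} = - \frac{7}{3} \approx -2.3333$)
$T{\left(t \right)} = - 5 \sqrt{t}$
$o + \left(\frac{1}{\left(-96 - 19\right) - 241} + T{\left(8 \right)}\right) = - \frac{7}{3} - \left(- \frac{1}{\left(-96 - 19\right) - 241} + 10 \sqrt{2}\right) = - \frac{7}{3} - \left(- \frac{1}{-115 - 241} + 5 \cdot 2 \sqrt{2}\right) = - \frac{7}{3} + \left(\frac{1}{-356} - 10 \sqrt{2}\right) = - \frac{7}{3} - \left(\frac{1}{356} + 10 \sqrt{2}\right) = - \frac{2495}{1068} - 10 \sqrt{2}$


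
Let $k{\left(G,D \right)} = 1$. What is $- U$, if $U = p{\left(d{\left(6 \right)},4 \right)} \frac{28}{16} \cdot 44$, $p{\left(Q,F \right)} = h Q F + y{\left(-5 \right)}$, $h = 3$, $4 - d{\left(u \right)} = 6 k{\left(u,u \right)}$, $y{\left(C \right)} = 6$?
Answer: $1386$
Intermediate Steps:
$d{\left(u \right)} = -2$ ($d{\left(u \right)} = 4 - 6 \cdot 1 = 4 - 6 = -2$)
$p{\left(Q,F \right)} = 6 + 3 F Q$ ($p{\left(Q,F \right)} = 3 Q F + 6 = 3 F Q + 6 = 6 + 3 F Q$)
$U = -1386$ ($U = \left(6 + 3 \cdot 4 \left(-2\right)\right) \frac{28}{16} \cdot 44 = \left(6 - 24\right) 28 \cdot \frac{1}{16} \cdot 44 = \left(-18\right) \frac{7}{4} \cdot 44 = \left(- \frac{63}{2}\right) 44 = -1386$)
$- U = \left(-1\right) \left(-1386\right) = 1386$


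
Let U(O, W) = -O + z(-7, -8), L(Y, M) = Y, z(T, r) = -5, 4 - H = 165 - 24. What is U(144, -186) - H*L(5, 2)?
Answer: 536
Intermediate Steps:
H = -137 (H = 4 - (165 - 24) = 4 - 1*141 = 4 - 141 = -137)
U(O, W) = -5 - O (U(O, W) = -O - 5 = -5 - O)
U(144, -186) - H*L(5, 2) = (-5 - 1*144) - (-137)*5 = (-5 - 144) - 1*(-685) = -149 + 685 = 536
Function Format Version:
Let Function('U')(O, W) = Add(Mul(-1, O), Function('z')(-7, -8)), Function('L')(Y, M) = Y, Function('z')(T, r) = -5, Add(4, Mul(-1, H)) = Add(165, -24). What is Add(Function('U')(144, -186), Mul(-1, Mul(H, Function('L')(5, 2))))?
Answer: 536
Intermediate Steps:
H = -137 (H = Add(4, Mul(-1, Add(165, -24))) = Add(4, Mul(-1, 141)) = Add(4, -141) = -137)
Function('U')(O, W) = Add(-5, Mul(-1, O)) (Function('U')(O, W) = Add(Mul(-1, O), -5) = Add(-5, Mul(-1, O)))
Add(Function('U')(144, -186), Mul(-1, Mul(H, Function('L')(5, 2)))) = Add(Add(-5, Mul(-1, 144)), Mul(-1, Mul(-137, 5))) = Add(Add(-5, -144), Mul(-1, -685)) = Add(-149, 685) = 536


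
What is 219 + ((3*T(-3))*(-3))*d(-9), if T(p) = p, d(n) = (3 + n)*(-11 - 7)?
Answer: 3135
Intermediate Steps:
d(n) = -54 - 18*n (d(n) = (3 + n)*(-18) = -54 - 18*n)
219 + ((3*T(-3))*(-3))*d(-9) = 219 + ((3*(-3))*(-3))*(-54 - 18*(-9)) = 219 + (-9*(-3))*(-54 + 162) = 219 + 27*108 = 219 + 2916 = 3135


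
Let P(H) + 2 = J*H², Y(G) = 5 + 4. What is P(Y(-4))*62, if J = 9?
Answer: 45074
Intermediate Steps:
Y(G) = 9
P(H) = -2 + 9*H²
P(Y(-4))*62 = (-2 + 9*9²)*62 = (-2 + 9*81)*62 = (-2 + 729)*62 = 727*62 = 45074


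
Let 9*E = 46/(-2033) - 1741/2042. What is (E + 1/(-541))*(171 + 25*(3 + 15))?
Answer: -138208639371/2245899826 ≈ -61.538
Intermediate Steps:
E = -3633385/37362474 (E = (46/(-2033) - 1741/2042)/9 = (46*(-1/2033) - 1741*1/2042)/9 = (-46/2033 - 1741/2042)/9 = (1/9)*(-3633385/4151386) = -3633385/37362474 ≈ -0.097247)
(E + 1/(-541))*(171 + 25*(3 + 15)) = (-3633385/37362474 + 1/(-541))*(171 + 25*(3 + 15)) = (-3633385/37362474 - 1/541)*(171 + 25*18) = -2003023759*(171 + 450)/20213098434 = -2003023759/20213098434*621 = -138208639371/2245899826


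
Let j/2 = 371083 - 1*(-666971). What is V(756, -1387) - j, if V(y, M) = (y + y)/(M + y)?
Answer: -1310025660/631 ≈ -2.0761e+6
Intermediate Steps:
V(y, M) = 2*y/(M + y) (V(y, M) = (2*y)/(M + y) = 2*y/(M + y))
j = 2076108 (j = 2*(371083 - 1*(-666971)) = 2*(371083 + 666971) = 2*1038054 = 2076108)
V(756, -1387) - j = 2*756/(-1387 + 756) - 1*2076108 = 2*756/(-631) - 2076108 = 2*756*(-1/631) - 2076108 = -1512/631 - 2076108 = -1310025660/631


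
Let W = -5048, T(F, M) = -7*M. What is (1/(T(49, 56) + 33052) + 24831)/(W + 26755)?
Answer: 810980461/708950620 ≈ 1.1439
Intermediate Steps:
(1/(T(49, 56) + 33052) + 24831)/(W + 26755) = (1/(-7*56 + 33052) + 24831)/(-5048 + 26755) = (1/(-392 + 33052) + 24831)/21707 = (1/32660 + 24831)*(1/21707) = (810980461/32660)*(1/21707) = 810980461/708950620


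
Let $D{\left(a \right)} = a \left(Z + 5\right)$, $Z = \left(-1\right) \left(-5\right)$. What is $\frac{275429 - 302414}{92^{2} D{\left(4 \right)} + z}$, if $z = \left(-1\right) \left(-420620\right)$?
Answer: $- \frac{1799}{50612} \approx -0.035545$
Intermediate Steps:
$Z = 5$
$z = 420620$
$D{\left(a \right)} = 10 a$ ($D{\left(a \right)} = a \left(5 + 5\right) = a 10 = 10 a$)
$\frac{275429 - 302414}{92^{2} D{\left(4 \right)} + z} = \frac{275429 - 302414}{92^{2} \cdot 10 \cdot 4 + 420620} = \frac{275429 - 302414}{8464 \cdot 40 + 420620} = - \frac{26985}{338560 + 420620} = - \frac{26985}{759180} = \left(-26985\right) \frac{1}{759180} = - \frac{1799}{50612}$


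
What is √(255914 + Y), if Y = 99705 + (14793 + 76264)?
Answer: 2*√111669 ≈ 668.34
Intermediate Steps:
Y = 190762 (Y = 99705 + 91057 = 190762)
√(255914 + Y) = √(255914 + 190762) = √446676 = 2*√111669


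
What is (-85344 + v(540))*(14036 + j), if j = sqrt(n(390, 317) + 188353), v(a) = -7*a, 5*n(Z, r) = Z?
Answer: -1250944464 - 89124*sqrt(188431) ≈ -1.2896e+9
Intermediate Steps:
n(Z, r) = Z/5
j = sqrt(188431) (j = sqrt((1/5)*390 + 188353) = sqrt(78 + 188353) = sqrt(188431) ≈ 434.09)
(-85344 + v(540))*(14036 + j) = (-85344 - 7*540)*(14036 + sqrt(188431)) = (-85344 - 3780)*(14036 + sqrt(188431)) = -89124*(14036 + sqrt(188431)) = -1250944464 - 89124*sqrt(188431)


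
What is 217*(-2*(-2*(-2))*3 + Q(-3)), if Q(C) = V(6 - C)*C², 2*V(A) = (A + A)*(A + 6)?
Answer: 258447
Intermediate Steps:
V(A) = A*(6 + A) (V(A) = ((A + A)*(A + 6))/2 = ((2*A)*(6 + A))/2 = (2*A*(6 + A))/2 = A*(6 + A))
Q(C) = C²*(6 - C)*(12 - C) (Q(C) = ((6 - C)*(6 + (6 - C)))*C² = ((6 - C)*(12 - C))*C² = C²*(6 - C)*(12 - C))
217*(-2*(-2*(-2))*3 + Q(-3)) = 217*(-2*(-2*(-2))*3 + (-3)²*(-12 - 3)*(-6 - 3)) = 217*(-8*3 + 9*(-15)*(-9)) = 217*(-2*12 + 1215) = 217*(-24 + 1215) = 217*1191 = 258447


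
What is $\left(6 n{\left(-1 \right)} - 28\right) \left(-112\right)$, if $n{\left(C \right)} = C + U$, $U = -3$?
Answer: $5824$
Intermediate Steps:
$n{\left(C \right)} = -3 + C$ ($n{\left(C \right)} = C - 3 = -3 + C$)
$\left(6 n{\left(-1 \right)} - 28\right) \left(-112\right) = \left(6 \left(-3 - 1\right) - 28\right) \left(-112\right) = \left(6 \left(-4\right) - 28\right) \left(-112\right) = \left(-24 - 28\right) \left(-112\right) = \left(-52\right) \left(-112\right) = 5824$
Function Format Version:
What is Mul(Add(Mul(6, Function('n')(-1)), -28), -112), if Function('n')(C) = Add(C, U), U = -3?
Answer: 5824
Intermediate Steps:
Function('n')(C) = Add(-3, C) (Function('n')(C) = Add(C, -3) = Add(-3, C))
Mul(Add(Mul(6, Function('n')(-1)), -28), -112) = Mul(Add(Mul(6, Add(-3, -1)), -28), -112) = Mul(Add(Mul(6, -4), -28), -112) = Mul(Add(-24, -28), -112) = Mul(-52, -112) = 5824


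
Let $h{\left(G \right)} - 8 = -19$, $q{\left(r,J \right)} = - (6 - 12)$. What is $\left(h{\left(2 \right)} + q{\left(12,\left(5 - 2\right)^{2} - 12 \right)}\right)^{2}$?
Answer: $25$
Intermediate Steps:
$q{\left(r,J \right)} = 6$ ($q{\left(r,J \right)} = - (6 - 12) = \left(-1\right) \left(-6\right) = 6$)
$h{\left(G \right)} = -11$ ($h{\left(G \right)} = 8 - 19 = -11$)
$\left(h{\left(2 \right)} + q{\left(12,\left(5 - 2\right)^{2} - 12 \right)}\right)^{2} = \left(-11 + 6\right)^{2} = \left(-5\right)^{2} = 25$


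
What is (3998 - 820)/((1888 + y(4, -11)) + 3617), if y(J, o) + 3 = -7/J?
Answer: 1816/3143 ≈ 0.57779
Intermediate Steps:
y(J, o) = -3 - 7/J
(3998 - 820)/((1888 + y(4, -11)) + 3617) = (3998 - 820)/((1888 + (-3 - 7/4)) + 3617) = 3178/((1888 + (-3 - 7*1/4)) + 3617) = 3178/((1888 + (-3 - 7/4)) + 3617) = 3178/((1888 - 19/4) + 3617) = 3178/(7533/4 + 3617) = 3178/(22001/4) = 3178*(4/22001) = 1816/3143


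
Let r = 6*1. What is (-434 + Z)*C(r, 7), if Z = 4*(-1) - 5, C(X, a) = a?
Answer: -3101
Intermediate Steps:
r = 6
Z = -9 (Z = -4 - 5 = -9)
(-434 + Z)*C(r, 7) = (-434 - 9)*7 = -443*7 = -3101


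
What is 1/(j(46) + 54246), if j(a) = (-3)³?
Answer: 1/54219 ≈ 1.8444e-5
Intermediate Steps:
j(a) = -27
1/(j(46) + 54246) = 1/(-27 + 54246) = 1/54219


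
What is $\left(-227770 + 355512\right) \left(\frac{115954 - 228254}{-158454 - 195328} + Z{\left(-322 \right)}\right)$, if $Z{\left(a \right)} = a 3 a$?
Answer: $\frac{7028665733981644}{176891} \approx 3.9734 \cdot 10^{10}$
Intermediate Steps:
$Z{\left(a \right)} = 3 a^{2}$ ($Z{\left(a \right)} = 3 a a = 3 a^{2}$)
$\left(-227770 + 355512\right) \left(\frac{115954 - 228254}{-158454 - 195328} + Z{\left(-322 \right)}\right) = \left(-227770 + 355512\right) \left(\frac{115954 - 228254}{-158454 - 195328} + 3 \left(-322\right)^{2}\right) = 127742 \left(- \frac{112300}{-353782} + 3 \cdot 103684\right) = 127742 \left(\left(-112300\right) \left(- \frac{1}{353782}\right) + 311052\right) = 127742 \left(\frac{56150}{176891} + 311052\right) = 127742 \cdot \frac{55022355482}{176891} = \frac{7028665733981644}{176891}$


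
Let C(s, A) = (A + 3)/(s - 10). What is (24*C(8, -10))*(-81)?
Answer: -6804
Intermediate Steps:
C(s, A) = (3 + A)/(-10 + s)
(24*C(8, -10))*(-81) = (24*((3 - 10)/(-10 + 8)))*(-81) = (24*(-7/(-2)))*(-81) = (24*(-½*(-7)))*(-81) = (24*(7/2))*(-81) = 84*(-81) = -6804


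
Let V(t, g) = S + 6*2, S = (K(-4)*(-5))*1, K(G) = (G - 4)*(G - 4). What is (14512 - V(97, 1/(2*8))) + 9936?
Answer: 24756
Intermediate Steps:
K(G) = (-4 + G)² (K(G) = (-4 + G)*(-4 + G) = (-4 + G)²)
S = -320 (S = ((-4 - 4)²*(-5))*1 = ((-8)²*(-5))*1 = (64*(-5))*1 = -320*1 = -320)
V(t, g) = -308 (V(t, g) = -320 + 6*2 = -320 + 12 = -308)
(14512 - V(97, 1/(2*8))) + 9936 = (14512 - 1*(-308)) + 9936 = (14512 + 308) + 9936 = 14820 + 9936 = 24756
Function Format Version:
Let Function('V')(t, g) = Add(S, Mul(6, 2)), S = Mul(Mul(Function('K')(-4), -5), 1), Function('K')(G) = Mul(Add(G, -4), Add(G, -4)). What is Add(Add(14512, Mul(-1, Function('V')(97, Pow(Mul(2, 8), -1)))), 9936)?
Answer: 24756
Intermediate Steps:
Function('K')(G) = Pow(Add(-4, G), 2) (Function('K')(G) = Mul(Add(-4, G), Add(-4, G)) = Pow(Add(-4, G), 2))
S = -320 (S = Mul(Mul(Pow(Add(-4, -4), 2), -5), 1) = Mul(Mul(Pow(-8, 2), -5), 1) = Mul(Mul(64, -5), 1) = Mul(-320, 1) = -320)
Function('V')(t, g) = -308 (Function('V')(t, g) = Add(-320, Mul(6, 2)) = Add(-320, 12) = -308)
Add(Add(14512, Mul(-1, Function('V')(97, Pow(Mul(2, 8), -1)))), 9936) = Add(Add(14512, Mul(-1, -308)), 9936) = Add(Add(14512, 308), 9936) = Add(14820, 9936) = 24756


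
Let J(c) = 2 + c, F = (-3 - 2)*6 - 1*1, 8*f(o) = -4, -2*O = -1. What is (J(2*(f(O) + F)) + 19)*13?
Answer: -546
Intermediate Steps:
O = 1/2 (O = -1/2*(-1) = 1/2 ≈ 0.50000)
f(o) = -1/2 (f(o) = (1/8)*(-4) = -1/2)
F = -31 (F = -5*6 - 1 = -30 - 1 = -31)
(J(2*(f(O) + F)) + 19)*13 = ((2 + 2*(-1/2 - 31)) + 19)*13 = ((2 + 2*(-63/2)) + 19)*13 = ((2 - 63) + 19)*13 = (-61 + 19)*13 = -42*13 = -546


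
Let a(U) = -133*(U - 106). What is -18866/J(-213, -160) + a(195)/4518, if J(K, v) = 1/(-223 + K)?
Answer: 37163140531/4518 ≈ 8.2256e+6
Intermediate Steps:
a(U) = 14098 - 133*U (a(U) = -133*(-106 + U) = 14098 - 133*U)
-18866/J(-213, -160) + a(195)/4518 = -18866/(1/(-223 - 213)) + (14098 - 133*195)/4518 = -18866/(1/(-436)) + (14098 - 25935)*(1/4518) = -18866/(-1/436) - 11837*1/4518 = -18866*(-436) - 11837/4518 = 8225576 - 11837/4518 = 37163140531/4518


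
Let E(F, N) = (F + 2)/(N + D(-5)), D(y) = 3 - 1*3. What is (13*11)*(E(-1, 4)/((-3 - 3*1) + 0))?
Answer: -143/24 ≈ -5.9583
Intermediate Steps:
D(y) = 0 (D(y) = 3 - 3 = 0)
E(F, N) = (2 + F)/N (E(F, N) = (F + 2)/(N + 0) = (2 + F)/N)
(13*11)*(E(-1, 4)/((-3 - 3*1) + 0)) = (13*11)*(((2 - 1)/4)/((-3 - 3*1) + 0)) = 143*(((¼)*1)/((-3 - 3) + 0)) = 143*((¼)/(-6 + 0)) = 143*((¼)/(-6)) = 143*(-⅙*¼) = 143*(-1/24) = -143/24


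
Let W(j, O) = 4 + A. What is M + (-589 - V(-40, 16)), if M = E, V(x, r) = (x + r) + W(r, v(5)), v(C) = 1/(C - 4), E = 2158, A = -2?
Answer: 1591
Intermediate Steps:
v(C) = 1/(-4 + C)
W(j, O) = 2 (W(j, O) = 4 - 2 = 2)
V(x, r) = 2 + r + x (V(x, r) = (x + r) + 2 = (r + x) + 2 = 2 + r + x)
M = 2158
M + (-589 - V(-40, 16)) = 2158 + (-589 - (2 + 16 - 40)) = 2158 + (-589 - 1*(-22)) = 2158 + (-589 + 22) = 2158 - 567 = 1591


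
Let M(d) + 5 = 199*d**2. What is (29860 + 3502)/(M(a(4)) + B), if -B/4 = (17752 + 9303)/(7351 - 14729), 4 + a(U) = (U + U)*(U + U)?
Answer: 17581774/377547895 ≈ 0.046568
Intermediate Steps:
a(U) = -4 + 4*U**2 (a(U) = -4 + (U + U)*(U + U) = -4 + (2*U)*(2*U) = -4 + 4*U**2)
M(d) = -5 + 199*d**2
B = 7730/527 (B = -4*(17752 + 9303)/(7351 - 14729) = -108220/(-7378) = -108220*(-1)/7378 = -4*(-3865/1054) = 7730/527 ≈ 14.668)
(29860 + 3502)/(M(a(4)) + B) = (29860 + 3502)/((-5 + 199*(-4 + 4*4**2)**2) + 7730/527) = 33362/((-5 + 199*(-4 + 4*16)**2) + 7730/527) = 33362/((-5 + 199*(-4 + 64)**2) + 7730/527) = 33362/((-5 + 199*60**2) + 7730/527) = 33362/((-5 + 199*3600) + 7730/527) = 33362/((-5 + 716400) + 7730/527) = 33362/(716395 + 7730/527) = 33362/(377547895/527) = 33362*(527/377547895) = 17581774/377547895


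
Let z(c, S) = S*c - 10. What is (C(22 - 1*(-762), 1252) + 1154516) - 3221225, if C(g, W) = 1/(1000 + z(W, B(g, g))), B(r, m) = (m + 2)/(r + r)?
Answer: -655248021545/317049 ≈ -2.0667e+6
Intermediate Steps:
B(r, m) = (2 + m)/(2*r) (B(r, m) = (2 + m)/((2*r)) = (2 + m)*(1/(2*r)) = (2 + m)/(2*r))
z(c, S) = -10 + S*c
C(g, W) = 1/(990 + W*(2 + g)/(2*g)) (C(g, W) = 1/(1000 + (-10 + ((2 + g)/(2*g))*W)) = 1/(1000 + (-10 + W*(2 + g)/(2*g))) = 1/(990 + W*(2 + g)/(2*g)))
(C(22 - 1*(-762), 1252) + 1154516) - 3221225 = (2*(22 - 1*(-762))/(1980*(22 - 1*(-762)) + 1252*(2 + (22 - 1*(-762)))) + 1154516) - 3221225 = (2*(22 + 762)/(1980*(22 + 762) + 1252*(2 + (22 + 762))) + 1154516) - 3221225 = (2*784/(1980*784 + 1252*(2 + 784)) + 1154516) - 3221225 = (2*784/(1552320 + 1252*786) + 1154516) - 3221225 = (2*784/(1552320 + 984072) + 1154516) - 3221225 = (2*784/2536392 + 1154516) - 3221225 = (2*784*(1/2536392) + 1154516) - 3221225 = (196/317049 + 1154516) - 3221225 = 366038143480/317049 - 3221225 = -655248021545/317049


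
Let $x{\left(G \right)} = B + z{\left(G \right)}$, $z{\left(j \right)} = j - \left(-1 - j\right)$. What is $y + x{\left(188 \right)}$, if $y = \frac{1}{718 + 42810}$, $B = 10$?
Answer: $\frac{16845337}{43528} \approx 387.0$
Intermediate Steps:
$z{\left(j \right)} = 1 + 2 j$ ($z{\left(j \right)} = j + \left(1 + j\right) = 1 + 2 j$)
$x{\left(G \right)} = 11 + 2 G$ ($x{\left(G \right)} = 10 + \left(1 + 2 G\right) = 11 + 2 G$)
$y = \frac{1}{43528} \approx 2.2974 \cdot 10^{-5}$
$y + x{\left(188 \right)} = \frac{1}{43528} + \left(11 + 2 \cdot 188\right) = \frac{1}{43528} + \left(11 + 376\right) = \frac{1}{43528} + 387 = \frac{16845337}{43528}$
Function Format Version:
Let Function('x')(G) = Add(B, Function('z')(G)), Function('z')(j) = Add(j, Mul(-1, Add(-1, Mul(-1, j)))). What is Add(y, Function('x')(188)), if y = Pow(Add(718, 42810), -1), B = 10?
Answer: Rational(16845337, 43528) ≈ 387.00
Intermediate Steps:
Function('z')(j) = Add(1, Mul(2, j)) (Function('z')(j) = Add(j, Add(1, j)) = Add(1, Mul(2, j)))
Function('x')(G) = Add(11, Mul(2, G)) (Function('x')(G) = Add(10, Add(1, Mul(2, G))) = Add(11, Mul(2, G)))
y = Rational(1, 43528) (y = Pow(43528, -1) = Rational(1, 43528) ≈ 2.2974e-5)
Add(y, Function('x')(188)) = Add(Rational(1, 43528), Add(11, Mul(2, 188))) = Add(Rational(1, 43528), Add(11, 376)) = Add(Rational(1, 43528), 387) = Rational(16845337, 43528)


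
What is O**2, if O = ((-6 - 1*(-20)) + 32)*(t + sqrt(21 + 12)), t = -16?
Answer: 611524 - 67712*sqrt(33) ≈ 2.2255e+5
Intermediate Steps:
O = -736 + 46*sqrt(33) (O = ((-6 - 1*(-20)) + 32)*(-16 + sqrt(21 + 12)) = ((-6 + 20) + 32)*(-16 + sqrt(33)) = (14 + 32)*(-16 + sqrt(33)) = 46*(-16 + sqrt(33)) = -736 + 46*sqrt(33) ≈ -471.75)
O**2 = (-736 + 46*sqrt(33))**2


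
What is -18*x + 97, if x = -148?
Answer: 2761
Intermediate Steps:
-18*x + 97 = -18*(-148) + 97 = 2664 + 97 = 2761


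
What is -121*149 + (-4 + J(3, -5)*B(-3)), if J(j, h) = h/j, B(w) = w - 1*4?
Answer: -54064/3 ≈ -18021.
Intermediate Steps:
B(w) = -4 + w (B(w) = w - 4 = -4 + w)
-121*149 + (-4 + J(3, -5)*B(-3)) = -121*149 + (-4 + (-5/3)*(-4 - 3)) = -18029 + (-4 - 5*⅓*(-7)) = -18029 + (-4 - 5/3*(-7)) = -18029 + (-4 + 35/3) = -18029 + 23/3 = -54064/3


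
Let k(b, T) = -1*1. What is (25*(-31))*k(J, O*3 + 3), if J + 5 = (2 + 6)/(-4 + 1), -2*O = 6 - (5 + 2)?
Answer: 775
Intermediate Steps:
O = 1/2 (O = -(6 - (5 + 2))/2 = -(6 - 1*7)/2 = -(6 - 7)/2 = -1/2*(-1) = 1/2 ≈ 0.50000)
J = -23/3 (J = -5 + (2 + 6)/(-4 + 1) = -5 + 8/(-3) = -5 + 8*(-1/3) = -5 - 8/3 = -23/3 ≈ -7.6667)
k(b, T) = -1
(25*(-31))*k(J, O*3 + 3) = (25*(-31))*(-1) = -775*(-1) = 775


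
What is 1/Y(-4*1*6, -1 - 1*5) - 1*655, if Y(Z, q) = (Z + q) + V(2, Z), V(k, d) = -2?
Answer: -20961/32 ≈ -655.03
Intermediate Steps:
Y(Z, q) = -2 + Z + q (Y(Z, q) = (Z + q) - 2 = -2 + Z + q)
1/Y(-4*1*6, -1 - 1*5) - 1*655 = 1/(-2 - 4*1*6 + (-1 - 1*5)) - 1*655 = 1/(-2 - 4*6 + (-1 - 5)) - 655 = 1/(-2 - 24 - 6) - 655 = 1/(-32) - 655 = -1/32 - 655 = -20961/32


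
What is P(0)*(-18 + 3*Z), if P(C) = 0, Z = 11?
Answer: 0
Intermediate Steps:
P(0)*(-18 + 3*Z) = 0*(-18 + 3*11) = 0*(-18 + 33) = 0*15 = 0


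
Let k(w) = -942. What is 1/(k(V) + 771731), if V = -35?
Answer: 1/770789 ≈ 1.2974e-6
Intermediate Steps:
1/(k(V) + 771731) = 1/(-942 + 771731) = 1/770789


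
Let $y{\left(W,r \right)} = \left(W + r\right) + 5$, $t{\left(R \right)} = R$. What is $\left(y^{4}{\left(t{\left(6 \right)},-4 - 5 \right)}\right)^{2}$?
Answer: $256$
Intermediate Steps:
$y{\left(W,r \right)} = 5 + W + r$
$\left(y^{4}{\left(t{\left(6 \right)},-4 - 5 \right)}\right)^{2} = \left(\left(5 + 6 - 9\right)^{4}\right)^{2} = \left(2^{4}\right)^{2} = 16^{2} = 256$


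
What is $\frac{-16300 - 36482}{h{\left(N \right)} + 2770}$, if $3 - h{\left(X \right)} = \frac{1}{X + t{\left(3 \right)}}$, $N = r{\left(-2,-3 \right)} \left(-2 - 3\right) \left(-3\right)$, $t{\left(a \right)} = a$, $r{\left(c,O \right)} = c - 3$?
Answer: $- \frac{3800304}{199657} \approx -19.034$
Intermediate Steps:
$r{\left(c,O \right)} = -3 + c$
$N = -75$ ($N = \left(-3 - 2\right) \left(-2 - 3\right) \left(-3\right) = - 5 \left(-2 - 3\right) \left(-3\right) = \left(-5\right) \left(-5\right) \left(-3\right) = 25 \left(-3\right) = -75$)
$h{\left(X \right)} = 3 - \frac{1}{3 + X}$ ($h{\left(X \right)} = 3 - \frac{1}{X + 3} = 3 - \frac{1}{3 + X}$)
$\frac{-16300 - 36482}{h{\left(N \right)} + 2770} = \frac{-16300 - 36482}{\frac{8 + 3 \left(-75\right)}{3 - 75} + 2770} = - \frac{52782}{\frac{8 - 225}{-72} + 2770} = - \frac{52782}{\left(- \frac{1}{72}\right) \left(-217\right) + 2770} = - \frac{52782}{\frac{217}{72} + 2770} = - \frac{52782}{\frac{199657}{72}} = \left(-52782\right) \frac{72}{199657} = - \frac{3800304}{199657}$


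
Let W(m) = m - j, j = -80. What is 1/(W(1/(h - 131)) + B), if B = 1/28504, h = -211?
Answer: 4874184/389920639 ≈ 0.012500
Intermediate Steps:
B = 1/28504 ≈ 3.5083e-5
W(m) = 80 + m (W(m) = m - 1*(-80) = m + 80 = 80 + m)
1/(W(1/(h - 131)) + B) = 1/((80 + 1/(-211 - 131)) + 1/28504) = 1/((80 + 1/(-342)) + 1/28504) = 1/((80 - 1/342) + 1/28504) = 1/(27359/342 + 1/28504) = 1/(389920639/4874184) = 4874184/389920639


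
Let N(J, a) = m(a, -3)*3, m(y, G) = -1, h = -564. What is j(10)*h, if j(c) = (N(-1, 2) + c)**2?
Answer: -27636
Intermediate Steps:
N(J, a) = -3 (N(J, a) = -1*3 = -3)
j(c) = (-3 + c)**2
j(10)*h = (-3 + 10)**2*(-564) = 7**2*(-564) = 49*(-564) = -27636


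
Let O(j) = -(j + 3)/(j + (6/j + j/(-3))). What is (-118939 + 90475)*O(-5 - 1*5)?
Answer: 2988720/109 ≈ 27419.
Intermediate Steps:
O(j) = -(3 + j)/(6/j + 2*j/3) (O(j) = -(3 + j)/(j + (6/j + j*(-1/3))) = -(3 + j)/(j + (6/j - j/3)) = -(3 + j)/(6/j + 2*j/3))
(-118939 + 90475)*O(-5 - 1*5) = (-118939 + 90475)*(-3*(-5 - 1*5)*(3 + (-5 - 1*5))/(18 + 2*(-5 - 1*5)**2)) = -(-85392)*(-5 - 5)*(3 + (-5 - 5))/(18 + 2*(-5 - 5)**2) = -(-85392)*(-10)*(3 - 10)/(18 + 2*(-10)**2) = -(-85392)*(-10)*(-7)/(18 + 2*100) = -(-85392)*(-10)*(-7)/(18 + 200) = -(-85392)*(-10)*(-7)/218 = -28464*(-105/109) = 2988720/109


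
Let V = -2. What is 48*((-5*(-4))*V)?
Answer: -1920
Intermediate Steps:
48*((-5*(-4))*V) = 48*(-5*(-4)*(-2)) = 48*(20*(-2)) = 48*(-40) = -1920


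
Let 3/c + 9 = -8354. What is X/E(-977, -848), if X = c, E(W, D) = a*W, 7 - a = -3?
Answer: 3/81706510 ≈ 3.6717e-8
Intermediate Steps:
c = -3/8363 (c = 3/(-9 - 8354) = 3/(-8363) = 3*(-1/8363) = -3/8363 ≈ -0.00035872)
a = 10 (a = 7 - 1*(-3) = 7 + 3 = 10)
E(W, D) = 10*W
X = -3/8363 ≈ -0.00035872
X/E(-977, -848) = -3/(8363*(10*(-977))) = -3/8363/(-9770) = -3/8363*(-1/9770) = 3/81706510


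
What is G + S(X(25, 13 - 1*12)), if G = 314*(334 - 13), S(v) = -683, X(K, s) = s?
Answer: 100111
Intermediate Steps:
G = 100794 (G = 314*321 = 100794)
G + S(X(25, 13 - 1*12)) = 100794 - 683 = 100111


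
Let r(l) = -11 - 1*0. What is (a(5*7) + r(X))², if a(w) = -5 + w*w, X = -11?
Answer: 1461681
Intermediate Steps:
r(l) = -11 (r(l) = -11 + 0 = -11)
a(w) = -5 + w²
(a(5*7) + r(X))² = ((-5 + (5*7)²) - 11)² = ((-5 + 35²) - 11)² = ((-5 + 1225) - 11)² = (1220 - 11)² = 1209² = 1461681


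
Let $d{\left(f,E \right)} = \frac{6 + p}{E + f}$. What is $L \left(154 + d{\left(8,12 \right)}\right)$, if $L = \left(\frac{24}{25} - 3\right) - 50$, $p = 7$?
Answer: $- \frac{4023993}{500} \approx -8048.0$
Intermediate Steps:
$d{\left(f,E \right)} = \frac{13}{E + f}$ ($d{\left(f,E \right)} = \frac{6 + 7}{E + f} = \frac{13}{E + f}$)
$L = - \frac{1301}{25}$ ($L = \left(24 \cdot \frac{1}{25} - 3\right) - 50 = \left(\frac{24}{25} - 3\right) - 50 = - \frac{51}{25} - 50 = - \frac{1301}{25} \approx -52.04$)
$L \left(154 + d{\left(8,12 \right)}\right) = - \frac{1301 \left(154 + \frac{13}{12 + 8}\right)}{25} = - \frac{1301 \left(154 + \frac{13}{20}\right)}{25} = \left(- \frac{1301}{25}\right) \frac{3093}{20} = - \frac{4023993}{500}$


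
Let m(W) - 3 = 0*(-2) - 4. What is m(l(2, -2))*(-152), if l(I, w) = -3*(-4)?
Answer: 152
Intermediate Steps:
l(I, w) = 12
m(W) = -1 (m(W) = 3 + (0*(-2) - 4) = 3 + (0 - 4) = 3 - 4 = -1)
m(l(2, -2))*(-152) = -1*(-152) = 152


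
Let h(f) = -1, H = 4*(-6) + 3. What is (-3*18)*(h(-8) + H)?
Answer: 1188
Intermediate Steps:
H = -21 (H = -24 + 3 = -21)
(-3*18)*(h(-8) + H) = (-3*18)*(-1 - 21) = -54*(-22) = 1188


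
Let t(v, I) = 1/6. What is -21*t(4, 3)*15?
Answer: -105/2 ≈ -52.500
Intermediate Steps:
t(v, I) = ⅙
-21*t(4, 3)*15 = -21*⅙*15 = -7/2*15 = -105/2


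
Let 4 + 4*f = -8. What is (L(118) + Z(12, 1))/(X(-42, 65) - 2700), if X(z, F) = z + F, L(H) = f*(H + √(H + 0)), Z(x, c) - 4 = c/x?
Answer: 4199/32124 + 3*√118/2677 ≈ 0.14289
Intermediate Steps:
f = -3 (f = -1 + (¼)*(-8) = -1 - 2 = -3)
Z(x, c) = 4 + c/x
L(H) = -3*H - 3*√H (L(H) = -3*(H + √(H + 0)) = -3*(H + √H) = -3*H - 3*√H)
X(z, F) = F + z
(L(118) + Z(12, 1))/(X(-42, 65) - 2700) = ((-3*118 - 3*√118) + (4 + 1/12))/((65 - 42) - 2700) = ((-354 - 3*√118) + (4 + 1*(1/12)))/(23 - 2700) = ((-354 - 3*√118) + (4 + 1/12))/(-2677) = ((-354 - 3*√118) + 49/12)*(-1/2677) = (-4199/12 - 3*√118)*(-1/2677) = 4199/32124 + 3*√118/2677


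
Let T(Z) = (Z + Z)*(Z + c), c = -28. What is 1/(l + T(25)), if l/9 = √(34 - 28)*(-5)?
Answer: -1/69 + √6/230 ≈ -0.0038428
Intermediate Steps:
T(Z) = 2*Z*(-28 + Z) (T(Z) = (Z + Z)*(Z - 28) = (2*Z)*(-28 + Z) = 2*Z*(-28 + Z))
l = -45*√6 (l = 9*(√(34 - 28)*(-5)) = 9*(√6*(-5)) = 9*(-5*√6) = -45*√6 ≈ -110.23)
1/(l + T(25)) = 1/(-45*√6 + 2*25*(-28 + 25)) = 1/(-45*√6 + 2*25*(-3)) = 1/(-45*√6 - 150) = 1/(-150 - 45*√6)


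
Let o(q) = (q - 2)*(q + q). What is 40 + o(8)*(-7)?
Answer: -632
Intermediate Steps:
o(q) = 2*q*(-2 + q) (o(q) = (-2 + q)*(2*q) = 2*q*(-2 + q))
40 + o(8)*(-7) = 40 + (2*8*(-2 + 8))*(-7) = 40 + (2*8*6)*(-7) = 40 + 96*(-7) = 40 - 672 = -632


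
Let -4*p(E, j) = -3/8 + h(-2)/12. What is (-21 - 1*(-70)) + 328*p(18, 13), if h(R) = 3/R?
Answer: 90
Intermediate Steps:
p(E, j) = ⅛ (p(E, j) = -(-3/8 + (3/(-2))/12)/4 = -(-3*⅛ + (3*(-½))*(1/12))/4 = -(-3/8 - 3/2*1/12)/4 = -(-3/8 - ⅛)/4 = -¼*(-½) = ⅛)
(-21 - 1*(-70)) + 328*p(18, 13) = (-21 - 1*(-70)) + 328*(⅛) = (-21 + 70) + 41 = 49 + 41 = 90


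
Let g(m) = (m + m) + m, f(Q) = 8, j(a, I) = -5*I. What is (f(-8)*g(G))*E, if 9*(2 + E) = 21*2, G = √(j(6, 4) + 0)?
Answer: 128*I*√5 ≈ 286.22*I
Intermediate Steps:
G = 2*I*√5 (G = √(-5*4 + 0) = √(-20 + 0) = √(-20) = 2*I*√5 ≈ 4.4721*I)
E = 8/3 (E = -2 + (21*2)/9 = -2 + (⅑)*42 = -2 + 14/3 = 8/3 ≈ 2.6667)
g(m) = 3*m (g(m) = 2*m + m = 3*m)
(f(-8)*g(G))*E = (8*(3*(2*I*√5)))*(8/3) = (8*(6*I*√5))*(8/3) = (48*I*√5)*(8/3) = 128*I*√5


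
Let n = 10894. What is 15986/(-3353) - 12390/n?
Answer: -107847577/18263791 ≈ -5.9050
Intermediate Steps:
15986/(-3353) - 12390/n = 15986/(-3353) - 12390/10894 = 15986*(-1/3353) - 12390*1/10894 = -15986/3353 - 6195/5447 = -107847577/18263791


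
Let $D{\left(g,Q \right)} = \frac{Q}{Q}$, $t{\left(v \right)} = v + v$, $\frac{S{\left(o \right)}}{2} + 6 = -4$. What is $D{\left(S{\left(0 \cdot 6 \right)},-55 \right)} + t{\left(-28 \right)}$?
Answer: $-55$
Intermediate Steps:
$S{\left(o \right)} = -20$ ($S{\left(o \right)} = -12 + 2 \left(-4\right) = -12 - 8 = -20$)
$t{\left(v \right)} = 2 v$
$D{\left(g,Q \right)} = 1$
$D{\left(S{\left(0 \cdot 6 \right)},-55 \right)} + t{\left(-28 \right)} = 1 + 2 \left(-28\right) = 1 - 56 = -55$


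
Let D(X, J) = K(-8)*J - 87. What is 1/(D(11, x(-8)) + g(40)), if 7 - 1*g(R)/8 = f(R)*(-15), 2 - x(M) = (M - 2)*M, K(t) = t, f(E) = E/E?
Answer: 1/713 ≈ 0.0014025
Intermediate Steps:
f(E) = 1
x(M) = 2 - M*(-2 + M) (x(M) = 2 - (M - 2)*M = 2 - (-2 + M)*M = 2 - M*(-2 + M))
D(X, J) = -87 - 8*J (D(X, J) = -8*J - 87 = -87 - 8*J)
g(R) = 176 (g(R) = 56 - 8*(-15) = 56 + 120 = 176)
1/(D(11, x(-8)) + g(40)) = 1/((-87 - 8*(2 - 1*(-8)**2 + 2*(-8))) + 176) = 1/((-87 - 8*(2 - 1*64 - 16)) + 176) = 1/((-87 - 8*(2 - 64 - 16)) + 176) = 1/((-87 - 8*(-78)) + 176) = 1/((-87 + 624) + 176) = 1/(537 + 176) = 1/713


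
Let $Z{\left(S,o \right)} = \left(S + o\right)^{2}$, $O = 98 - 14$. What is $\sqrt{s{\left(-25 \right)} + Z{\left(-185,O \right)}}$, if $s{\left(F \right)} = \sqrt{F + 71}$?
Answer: $\sqrt{10201 + \sqrt{46}} \approx 101.03$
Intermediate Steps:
$s{\left(F \right)} = \sqrt{71 + F}$
$O = 84$
$\sqrt{s{\left(-25 \right)} + Z{\left(-185,O \right)}} = \sqrt{\sqrt{71 - 25} + \left(-185 + 84\right)^{2}} = \sqrt{\sqrt{46} + \left(-101\right)^{2}} = \sqrt{\sqrt{46} + 10201} = \sqrt{10201 + \sqrt{46}}$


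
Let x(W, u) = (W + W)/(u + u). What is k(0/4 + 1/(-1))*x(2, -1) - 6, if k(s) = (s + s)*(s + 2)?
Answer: -2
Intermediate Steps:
x(W, u) = W/u (x(W, u) = (2*W)/((2*u)) = (2*W)*(1/(2*u)) = W/u)
k(s) = 2*s*(2 + s) (k(s) = (2*s)*(2 + s) = 2*s*(2 + s))
k(0/4 + 1/(-1))*x(2, -1) - 6 = (2*(0/4 + 1/(-1))*(2 + (0/4 + 1/(-1))))*(2/(-1)) - 6 = (2*(0*(¼) + 1*(-1))*(2 + (0*(¼) + 1*(-1))))*(2*(-1)) - 6 = (2*(0 - 1)*(2 + (0 - 1)))*(-2) - 6 = (2*(-1)*(2 - 1))*(-2) - 6 = (2*(-1)*1)*(-2) - 6 = -2*(-2) - 6 = 4 - 6 = -2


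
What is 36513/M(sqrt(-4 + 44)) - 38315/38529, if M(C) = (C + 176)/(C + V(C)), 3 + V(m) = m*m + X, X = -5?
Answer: 327737196806/49663881 + 438156*sqrt(10)/1289 ≈ 7674.0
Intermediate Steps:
V(m) = -8 + m**2 (V(m) = -3 + (m*m - 5) = -3 + (m**2 - 5) = -3 + (-5 + m**2) = -8 + m**2)
M(C) = (176 + C)/(-8 + C + C**2) (M(C) = (C + 176)/(C + (-8 + C**2)) = (176 + C)/(-8 + C + C**2))
36513/M(sqrt(-4 + 44)) - 38315/38529 = 36513/(((176 + sqrt(-4 + 44))/(-8 + sqrt(-4 + 44) + (sqrt(-4 + 44))**2))) - 38315/38529 = 36513/(((176 + sqrt(40))/(-8 + sqrt(40) + (sqrt(40))**2))) - 38315*1/38529 = 36513/(((176 + 2*sqrt(10))/(-8 + 2*sqrt(10) + (2*sqrt(10))**2))) - 38315/38529 = 36513/(((176 + 2*sqrt(10))/(-8 + 2*sqrt(10) + 40))) - 38315/38529 = 36513/(((176 + 2*sqrt(10))/(32 + 2*sqrt(10)))) - 38315/38529 = 36513*((32 + 2*sqrt(10))/(176 + 2*sqrt(10))) - 38315/38529 = 36513*(32 + 2*sqrt(10))/(176 + 2*sqrt(10)) - 38315/38529 = -38315/38529 + 36513*(32 + 2*sqrt(10))/(176 + 2*sqrt(10))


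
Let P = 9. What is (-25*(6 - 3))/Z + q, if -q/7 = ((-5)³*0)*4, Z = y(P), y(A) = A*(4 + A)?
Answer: -25/39 ≈ -0.64103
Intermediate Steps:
Z = 117 (Z = 9*(4 + 9) = 9*13 = 117)
q = 0 (q = -7*(-5)³*0*4 = -7*(-125*0)*4 = -0*4 = -7*0 = 0)
(-25*(6 - 3))/Z + q = -25*(6 - 3)/117 + 0 = -25*3*(1/117) + 0 = -75*1/117 + 0 = -25/39 + 0 = -25/39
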